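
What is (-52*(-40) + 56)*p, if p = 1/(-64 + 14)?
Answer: -1068/25 ≈ -42.720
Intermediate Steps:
p = -1/50 (p = 1/(-50) = -1/50 ≈ -0.020000)
(-52*(-40) + 56)*p = (-52*(-40) + 56)*(-1/50) = (2080 + 56)*(-1/50) = 2136*(-1/50) = -1068/25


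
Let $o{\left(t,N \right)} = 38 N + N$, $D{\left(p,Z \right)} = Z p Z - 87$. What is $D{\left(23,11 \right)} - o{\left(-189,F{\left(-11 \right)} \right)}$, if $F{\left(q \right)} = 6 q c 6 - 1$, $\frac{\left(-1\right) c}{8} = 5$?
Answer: $-615025$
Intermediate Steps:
$c = -40$ ($c = \left(-8\right) 5 = -40$)
$D{\left(p,Z \right)} = -87 + p Z^{2}$ ($D{\left(p,Z \right)} = p Z^{2} - 87 = -87 + p Z^{2}$)
$F{\left(q \right)} = -1 - 1440 q$ ($F{\left(q \right)} = 6 q \left(-40\right) 6 - 1 = - 240 q 6 - 1 = - 1440 q - 1 = -1 - 1440 q$)
$o{\left(t,N \right)} = 39 N$
$D{\left(23,11 \right)} - o{\left(-189,F{\left(-11 \right)} \right)} = \left(-87 + 23 \cdot 11^{2}\right) - 39 \left(-1 - -15840\right) = \left(-87 + 23 \cdot 121\right) - 39 \left(-1 + 15840\right) = \left(-87 + 2783\right) - 39 \cdot 15839 = 2696 - 617721 = -615025$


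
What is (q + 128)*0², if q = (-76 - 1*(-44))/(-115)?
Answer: 0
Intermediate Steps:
q = 32/115 (q = (-76 + 44)*(-1/115) = -32*(-1/115) = 32/115 ≈ 0.27826)
(q + 128)*0² = (32/115 + 128)*0² = (14752/115)*0 = 0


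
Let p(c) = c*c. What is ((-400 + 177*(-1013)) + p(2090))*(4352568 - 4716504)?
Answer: -1524309178464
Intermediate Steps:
p(c) = c²
((-400 + 177*(-1013)) + p(2090))*(4352568 - 4716504) = ((-400 + 177*(-1013)) + 2090²)*(4352568 - 4716504) = ((-400 - 179301) + 4368100)*(-363936) = (-179701 + 4368100)*(-363936) = 4188399*(-363936) = -1524309178464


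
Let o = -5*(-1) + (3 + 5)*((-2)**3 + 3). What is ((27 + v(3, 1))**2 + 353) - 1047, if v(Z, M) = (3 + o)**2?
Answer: 1103907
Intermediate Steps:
o = -35 (o = 5 + 8*(-8 + 3) = 5 + 8*(-5) = 5 - 40 = -35)
v(Z, M) = 1024 (v(Z, M) = (3 - 35)**2 = (-32)**2 = 1024)
((27 + v(3, 1))**2 + 353) - 1047 = ((27 + 1024)**2 + 353) - 1047 = (1051**2 + 353) - 1047 = (1104601 + 353) - 1047 = 1104954 - 1047 = 1103907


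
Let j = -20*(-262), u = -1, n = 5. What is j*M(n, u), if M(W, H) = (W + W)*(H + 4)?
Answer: 157200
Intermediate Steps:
j = 5240
M(W, H) = 2*W*(4 + H) (M(W, H) = (2*W)*(4 + H) = 2*W*(4 + H))
j*M(n, u) = 5240*(2*5*(4 - 1)) = 5240*(2*5*3) = 5240*30 = 157200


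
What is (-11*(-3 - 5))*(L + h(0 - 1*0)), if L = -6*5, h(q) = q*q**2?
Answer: -2640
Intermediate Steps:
h(q) = q**3
L = -30
(-11*(-3 - 5))*(L + h(0 - 1*0)) = (-11*(-3 - 5))*(-30 + (0 - 1*0)**3) = (-11*(-8))*(-30 + (0 + 0)**3) = 88*(-30 + 0**3) = 88*(-30 + 0) = 88*(-30) = -2640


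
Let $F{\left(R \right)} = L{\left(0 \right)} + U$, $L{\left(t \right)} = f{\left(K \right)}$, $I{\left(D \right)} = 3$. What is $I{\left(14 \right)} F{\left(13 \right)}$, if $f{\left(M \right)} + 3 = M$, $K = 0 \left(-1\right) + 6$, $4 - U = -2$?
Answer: $27$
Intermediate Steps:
$U = 6$ ($U = 4 - -2 = 4 + 2 = 6$)
$K = 6$ ($K = 0 + 6 = 6$)
$f{\left(M \right)} = -3 + M$
$L{\left(t \right)} = 3$ ($L{\left(t \right)} = -3 + 6 = 3$)
$F{\left(R \right)} = 9$ ($F{\left(R \right)} = 3 + 6 = 9$)
$I{\left(14 \right)} F{\left(13 \right)} = 3 \cdot 9 = 27$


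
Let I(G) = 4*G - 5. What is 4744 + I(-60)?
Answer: 4499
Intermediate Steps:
I(G) = -5 + 4*G
4744 + I(-60) = 4744 + (-5 + 4*(-60)) = 4744 + (-5 - 240) = 4744 - 245 = 4499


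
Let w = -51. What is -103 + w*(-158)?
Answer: 7955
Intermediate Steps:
-103 + w*(-158) = -103 - 51*(-158) = -103 + 8058 = 7955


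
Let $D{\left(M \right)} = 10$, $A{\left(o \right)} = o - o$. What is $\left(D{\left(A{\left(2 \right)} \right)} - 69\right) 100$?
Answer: $-5900$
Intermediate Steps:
$A{\left(o \right)} = 0$
$\left(D{\left(A{\left(2 \right)} \right)} - 69\right) 100 = \left(10 - 69\right) 100 = \left(-59\right) 100 = -5900$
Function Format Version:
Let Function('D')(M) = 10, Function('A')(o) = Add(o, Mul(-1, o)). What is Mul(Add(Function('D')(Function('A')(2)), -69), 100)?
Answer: -5900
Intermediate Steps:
Function('A')(o) = 0
Mul(Add(Function('D')(Function('A')(2)), -69), 100) = Mul(Add(10, -69), 100) = Mul(-59, 100) = -5900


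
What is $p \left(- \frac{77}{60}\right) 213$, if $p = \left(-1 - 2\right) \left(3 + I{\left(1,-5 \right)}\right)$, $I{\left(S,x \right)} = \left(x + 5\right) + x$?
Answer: $- \frac{16401}{10} \approx -1640.1$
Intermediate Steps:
$I{\left(S,x \right)} = 5 + 2 x$ ($I{\left(S,x \right)} = \left(5 + x\right) + x = 5 + 2 x$)
$p = 6$ ($p = \left(-1 - 2\right) \left(3 + \left(5 + 2 \left(-5\right)\right)\right) = - 3 \left(3 + \left(5 - 10\right)\right) = - 3 \left(3 - 5\right) = \left(-3\right) \left(-2\right) = 6$)
$p \left(- \frac{77}{60}\right) 213 = 6 \left(- \frac{77}{60}\right) 213 = \left(- \frac{77}{10}\right) 213 = - \frac{16401}{10}$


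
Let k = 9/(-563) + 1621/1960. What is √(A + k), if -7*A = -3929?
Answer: √3492078117090/78820 ≈ 23.709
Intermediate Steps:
k = 894983/1103480 (k = 9*(-1/563) + 1621*(1/1960) = -9/563 + 1621/1960 = 894983/1103480 ≈ 0.81106)
A = 3929/7 (A = -⅐*(-3929) = 3929/7 ≈ 561.29)
√(A + k) = √(3929/7 + 894983/1103480) = √(620262543/1103480) = √3492078117090/78820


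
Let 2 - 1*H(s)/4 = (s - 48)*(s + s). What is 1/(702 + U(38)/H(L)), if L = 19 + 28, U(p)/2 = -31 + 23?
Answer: 24/16847 ≈ 0.0014246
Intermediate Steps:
U(p) = -16 (U(p) = 2*(-31 + 23) = 2*(-8) = -16)
L = 47
H(s) = 8 - 8*s*(-48 + s) (H(s) = 8 - 4*(s - 48)*(s + s) = 8 - 4*(-48 + s)*2*s = 8 - 8*s*(-48 + s))
1/(702 + U(38)/H(L)) = 1/(702 - 16/(8 - 8*47² + 384*47)) = 1/(702 - 16/(8 - 8*2209 + 18048)) = 1/(702 - 16/(8 - 17672 + 18048)) = 1/(702 - 16/384) = 1/(702 - 16*1/384) = 1/(702 - 1/24) = 1/(16847/24) = 24/16847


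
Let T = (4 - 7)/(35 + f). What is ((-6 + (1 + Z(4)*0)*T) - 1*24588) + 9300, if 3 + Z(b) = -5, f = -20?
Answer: -76471/5 ≈ -15294.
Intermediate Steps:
Z(b) = -8 (Z(b) = -3 - 5 = -8)
T = -1/5 (T = (4 - 7)/(35 - 20) = -3/15 = -3*1/15 = -1/5 ≈ -0.20000)
((-6 + (1 + Z(4)*0)*T) - 1*24588) + 9300 = ((-6 + (1 - 8*0)*(-1/5)) - 1*24588) + 9300 = ((-6 + (1 + 0)*(-1/5)) - 24588) + 9300 = ((-6 + 1*(-1/5)) - 24588) + 9300 = ((-6 - 1/5) - 24588) + 9300 = (-31/5 - 24588) + 9300 = -122971/5 + 9300 = -76471/5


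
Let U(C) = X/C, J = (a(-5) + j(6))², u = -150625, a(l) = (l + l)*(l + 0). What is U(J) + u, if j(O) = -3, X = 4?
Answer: -332730621/2209 ≈ -1.5063e+5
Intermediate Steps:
a(l) = 2*l² (a(l) = (2*l)*l = 2*l²)
J = 2209 (J = (2*(-5)² - 3)² = (2*25 - 3)² = (50 - 3)² = 47² = 2209)
U(C) = 4/C
U(J) + u = 4/2209 - 150625 = -332730621/2209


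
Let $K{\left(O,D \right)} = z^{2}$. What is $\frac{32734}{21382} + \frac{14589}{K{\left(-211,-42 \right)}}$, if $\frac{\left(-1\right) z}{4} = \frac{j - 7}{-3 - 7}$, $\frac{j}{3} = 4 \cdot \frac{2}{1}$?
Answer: $\frac{3918195227}{12358796} \approx 317.04$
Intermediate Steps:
$j = 24$ ($j = 3 \cdot 4 \cdot \frac{2}{1} = 3 \cdot 4 \cdot 2 \cdot 1 = 3 \cdot 4 \cdot 2 = 3 \cdot 8 = 24$)
$z = \frac{34}{5}$ ($z = - 4 \frac{24 - 7}{-3 - 7} = - 4 \frac{17}{-10} = - 4 \cdot 17 \left(- \frac{1}{10}\right) = \left(-4\right) \left(- \frac{17}{10}\right) = \frac{34}{5} \approx 6.8$)
$K{\left(O,D \right)} = \frac{1156}{25}$ ($K{\left(O,D \right)} = \left(\frac{34}{5}\right)^{2} = \frac{1156}{25}$)
$\frac{32734}{21382} + \frac{14589}{K{\left(-211,-42 \right)}} = \frac{32734}{21382} + \frac{14589}{\frac{1156}{25}} = 32734 \cdot \frac{1}{21382} + 14589 \cdot \frac{25}{1156} = \frac{16367}{10691} + \frac{364725}{1156} = \frac{3918195227}{12358796}$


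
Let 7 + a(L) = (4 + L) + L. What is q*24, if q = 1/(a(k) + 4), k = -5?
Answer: -8/3 ≈ -2.6667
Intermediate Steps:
a(L) = -3 + 2*L (a(L) = -7 + ((4 + L) + L) = -7 + (4 + 2*L) = -3 + 2*L)
q = -⅑ (q = 1/((-3 + 2*(-5)) + 4) = 1/((-3 - 10) + 4) = 1/(-13 + 4) = 1/(-9) = -⅑ ≈ -0.11111)
q*24 = -⅑*24 = -8/3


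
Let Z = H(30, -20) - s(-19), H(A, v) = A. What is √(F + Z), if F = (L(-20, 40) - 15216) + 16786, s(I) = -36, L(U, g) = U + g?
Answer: 6*√46 ≈ 40.694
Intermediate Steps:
F = 1590 (F = ((-20 + 40) - 15216) + 16786 = (20 - 15216) + 16786 = -15196 + 16786 = 1590)
Z = 66 (Z = 30 - 1*(-36) = 30 + 36 = 66)
√(F + Z) = √(1590 + 66) = √1656 = 6*√46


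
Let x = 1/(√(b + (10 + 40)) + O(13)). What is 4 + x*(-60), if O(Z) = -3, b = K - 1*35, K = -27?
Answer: 88/7 + 40*I*√3/7 ≈ 12.571 + 9.8974*I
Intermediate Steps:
b = -62 (b = -27 - 1*35 = -27 - 35 = -62)
x = 1/(-3 + 2*I*√3) (x = 1/(√(-62 + (10 + 40)) - 3) = 1/(√(-62 + 50) - 3) = 1/(√(-12) - 3) = 1/(2*I*√3 - 3) = 1/(-3 + 2*I*√3) ≈ -0.14286 - 0.16496*I)
4 + x*(-60) = 4 + (-⅐ - 2*I*√3/21)*(-60) = 4 + (60/7 + 40*I*√3/7) = 88/7 + 40*I*√3/7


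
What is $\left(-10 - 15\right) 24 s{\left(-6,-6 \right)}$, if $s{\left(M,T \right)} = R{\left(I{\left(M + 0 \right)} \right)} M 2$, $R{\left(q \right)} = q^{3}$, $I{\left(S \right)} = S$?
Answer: $-1555200$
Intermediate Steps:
$s{\left(M,T \right)} = 2 M^{4}$ ($s{\left(M,T \right)} = \left(M + 0\right)^{3} M 2 = M^{3} M 2 = M^{4} \cdot 2 = 2 M^{4}$)
$\left(-10 - 15\right) 24 s{\left(-6,-6 \right)} = \left(-10 - 15\right) 24 \cdot 2 \left(-6\right)^{4} = \left(-25\right) 24 \cdot 2 \cdot 1296 = \left(-600\right) 2592 = -1555200$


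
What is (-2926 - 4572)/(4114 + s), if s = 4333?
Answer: -7498/8447 ≈ -0.88765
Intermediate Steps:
(-2926 - 4572)/(4114 + s) = (-2926 - 4572)/(4114 + 4333) = -7498/8447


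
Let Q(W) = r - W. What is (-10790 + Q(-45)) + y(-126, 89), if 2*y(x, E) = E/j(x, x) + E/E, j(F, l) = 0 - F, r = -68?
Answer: -2724661/252 ≈ -10812.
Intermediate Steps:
j(F, l) = -F
Q(W) = -68 - W
y(x, E) = ½ - E/(2*x) (y(x, E) = (E/((-x)) + E/E)/2 = (E*(-1/x) + 1)/2 = (-E/x + 1)/2 = (1 - E/x)/2 = ½ - E/(2*x))
(-10790 + Q(-45)) + y(-126, 89) = (-10790 + (-68 - 1*(-45))) + (½)*(-126 - 1*89)/(-126) = (-10790 + (-68 + 45)) + (½)*(-1/126)*(-126 - 89) = (-10790 - 23) + (½)*(-1/126)*(-215) = -10813 + 215/252 = -2724661/252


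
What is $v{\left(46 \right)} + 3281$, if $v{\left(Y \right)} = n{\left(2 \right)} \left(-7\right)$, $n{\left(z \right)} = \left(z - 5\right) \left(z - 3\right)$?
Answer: $3260$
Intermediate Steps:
$n{\left(z \right)} = \left(-5 + z\right) \left(-3 + z\right)$
$v{\left(Y \right)} = -21$ ($v{\left(Y \right)} = \left(15 + 2^{2} - 16\right) \left(-7\right) = \left(15 + 4 - 16\right) \left(-7\right) = 3 \left(-7\right) = -21$)
$v{\left(46 \right)} + 3281 = -21 + 3281 = 3260$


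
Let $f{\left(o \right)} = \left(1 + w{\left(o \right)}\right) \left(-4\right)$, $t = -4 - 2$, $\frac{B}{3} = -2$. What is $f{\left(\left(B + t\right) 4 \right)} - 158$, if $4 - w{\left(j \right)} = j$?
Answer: $-370$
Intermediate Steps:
$B = -6$ ($B = 3 \left(-2\right) = -6$)
$t = -6$ ($t = -4 - 2 = -6$)
$w{\left(j \right)} = 4 - j$
$f{\left(o \right)} = -20 + 4 o$ ($f{\left(o \right)} = \left(1 - \left(-4 + o\right)\right) \left(-4\right) = \left(5 - o\right) \left(-4\right) = -20 + 4 o$)
$f{\left(\left(B + t\right) 4 \right)} - 158 = \left(-20 + 4 \left(-6 - 6\right) 4\right) - 158 = \left(-20 + 4 \left(\left(-12\right) 4\right)\right) - 158 = \left(-20 + 4 \left(-48\right)\right) - 158 = \left(-20 - 192\right) - 158 = -212 - 158 = -370$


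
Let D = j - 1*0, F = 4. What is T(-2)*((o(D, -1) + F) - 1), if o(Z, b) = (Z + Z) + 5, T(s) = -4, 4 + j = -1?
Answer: 8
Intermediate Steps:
j = -5 (j = -4 - 1 = -5)
D = -5 (D = -5 - 1*0 = -5 + 0 = -5)
o(Z, b) = 5 + 2*Z (o(Z, b) = 2*Z + 5 = 5 + 2*Z)
T(-2)*((o(D, -1) + F) - 1) = -4*(((5 + 2*(-5)) + 4) - 1) = -4*(((5 - 10) + 4) - 1) = -4*((-5 + 4) - 1) = -4*(-1 - 1) = -4*(-2) = 8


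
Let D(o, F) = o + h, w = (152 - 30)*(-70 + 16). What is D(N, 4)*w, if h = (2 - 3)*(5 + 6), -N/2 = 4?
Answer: 125172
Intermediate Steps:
N = -8 (N = -2*4 = -8)
w = -6588 (w = 122*(-54) = -6588)
h = -11 (h = -1*11 = -11)
D(o, F) = -11 + o (D(o, F) = o - 11 = -11 + o)
D(N, 4)*w = (-11 - 8)*(-6588) = -19*(-6588) = 125172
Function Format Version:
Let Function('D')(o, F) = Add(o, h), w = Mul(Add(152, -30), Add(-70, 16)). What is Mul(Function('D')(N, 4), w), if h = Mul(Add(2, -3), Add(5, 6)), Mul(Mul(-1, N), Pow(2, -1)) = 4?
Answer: 125172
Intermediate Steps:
N = -8 (N = Mul(-2, 4) = -8)
w = -6588 (w = Mul(122, -54) = -6588)
h = -11 (h = Mul(-1, 11) = -11)
Function('D')(o, F) = Add(-11, o) (Function('D')(o, F) = Add(o, -11) = Add(-11, o))
Mul(Function('D')(N, 4), w) = Mul(Add(-11, -8), -6588) = Mul(-19, -6588) = 125172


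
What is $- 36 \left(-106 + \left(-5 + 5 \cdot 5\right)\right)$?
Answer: $3096$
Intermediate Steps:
$- 36 \left(-106 + \left(-5 + 5 \cdot 5\right)\right) = - 36 \left(-106 + \left(-5 + 25\right)\right) = - 36 \left(-106 + 20\right) = \left(-36\right) \left(-86\right) = 3096$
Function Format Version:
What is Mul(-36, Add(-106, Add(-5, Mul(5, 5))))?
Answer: 3096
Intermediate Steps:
Mul(-36, Add(-106, Add(-5, Mul(5, 5)))) = Mul(-36, Add(-106, Add(-5, 25))) = Mul(-36, Add(-106, 20)) = Mul(-36, -86) = 3096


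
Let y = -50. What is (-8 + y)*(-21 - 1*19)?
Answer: 2320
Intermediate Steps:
(-8 + y)*(-21 - 1*19) = (-8 - 50)*(-21 - 1*19) = -58*(-21 - 19) = -58*(-40) = 2320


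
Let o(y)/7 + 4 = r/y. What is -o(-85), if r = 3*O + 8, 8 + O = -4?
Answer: 2184/85 ≈ 25.694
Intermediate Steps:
O = -12 (O = -8 - 4 = -12)
r = -28 (r = 3*(-12) + 8 = -36 + 8 = -28)
o(y) = -28 - 196/y (o(y) = -28 + 7*(-28/y) = -28 - 196/y)
-o(-85) = -(-28 - 196/(-85)) = -(-28 - 196*(-1/85)) = -(-28 + 196/85) = -1*(-2184/85) = 2184/85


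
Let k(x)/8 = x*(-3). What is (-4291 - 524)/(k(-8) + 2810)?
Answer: -4815/3002 ≈ -1.6039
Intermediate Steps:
k(x) = -24*x (k(x) = 8*(x*(-3)) = 8*(-3*x) = -24*x)
(-4291 - 524)/(k(-8) + 2810) = (-4291 - 524)/(-24*(-8) + 2810) = -4815/(192 + 2810) = -4815/3002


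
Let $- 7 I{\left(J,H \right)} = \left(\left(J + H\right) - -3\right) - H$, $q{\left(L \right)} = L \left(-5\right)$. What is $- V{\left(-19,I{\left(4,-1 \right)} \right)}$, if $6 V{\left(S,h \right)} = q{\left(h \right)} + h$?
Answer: $- \frac{2}{3} \approx -0.66667$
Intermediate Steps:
$q{\left(L \right)} = - 5 L$
$I{\left(J,H \right)} = - \frac{3}{7} - \frac{J}{7}$ ($I{\left(J,H \right)} = - \frac{\left(\left(J + H\right) - -3\right) - H}{7} = - \frac{\left(\left(H + J\right) + 3\right) - H}{7} = - \frac{\left(3 + H + J\right) - H}{7} = - \frac{3 + J}{7} = - \frac{3}{7} - \frac{J}{7}$)
$V{\left(S,h \right)} = - \frac{2 h}{3}$ ($V{\left(S,h \right)} = \frac{- 5 h + h}{6} = \frac{\left(-4\right) h}{6} = - \frac{2 h}{3}$)
$- V{\left(-19,I{\left(4,-1 \right)} \right)} = - \frac{\left(-2\right) \left(- \frac{3}{7} - \frac{4}{7}\right)}{3} = - \frac{\left(-2\right) \left(-1\right)}{3} = \left(-1\right) \frac{2}{3} = - \frac{2}{3}$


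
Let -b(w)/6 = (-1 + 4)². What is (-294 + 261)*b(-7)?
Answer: 1782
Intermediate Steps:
b(w) = -54 (b(w) = -6*(-1 + 4)² = -6*3² = -6*9 = -54)
(-294 + 261)*b(-7) = (-294 + 261)*(-54) = -33*(-54) = 1782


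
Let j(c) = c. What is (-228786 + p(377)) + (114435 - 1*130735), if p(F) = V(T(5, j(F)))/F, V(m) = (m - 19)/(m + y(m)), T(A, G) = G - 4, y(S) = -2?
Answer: -34279443208/139867 ≈ -2.4509e+5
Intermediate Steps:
T(A, G) = -4 + G
V(m) = (-19 + m)/(-2 + m) (V(m) = (m - 19)/(m - 2) = (-19 + m)/(-2 + m))
p(F) = (-23 + F)/(F*(-6 + F)) (p(F) = ((-19 + (-4 + F))/(-2 + (-4 + F)))/F = ((-23 + F)/(-6 + F))/F = (-23 + F)/(F*(-6 + F)))
(-228786 + p(377)) + (114435 - 1*130735) = (-228786 + (-23 + 377)/(377*(-6 + 377))) + (114435 - 1*130735) = (-228786 + (1/377)*354/371) + (114435 - 130735) = (-228786 + (1/377)*(1/371)*354) - 16300 = (-228786 + 354/139867) - 16300 = -31999611108/139867 - 16300 = -34279443208/139867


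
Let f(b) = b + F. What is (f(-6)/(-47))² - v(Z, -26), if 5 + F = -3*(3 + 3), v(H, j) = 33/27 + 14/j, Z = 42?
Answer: -78323/258453 ≈ -0.30305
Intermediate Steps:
v(H, j) = 11/9 + 14/j (v(H, j) = 33*(1/27) + 14/j = 11/9 + 14/j)
F = -23 (F = -5 - 3*(3 + 3) = -5 - 3*6 = -5 - 18 = -23)
f(b) = -23 + b (f(b) = b - 23 = -23 + b)
(f(-6)/(-47))² - v(Z, -26) = ((-23 - 6)/(-47))² - (11/9 + 14/(-26)) = (-29*(-1/47))² - (11/9 + 14*(-1/26)) = (29/47)² - (11/9 - 7/13) = 841/2209 - 1*80/117 = 841/2209 - 80/117 = -78323/258453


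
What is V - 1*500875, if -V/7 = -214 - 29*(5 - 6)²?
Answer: -499174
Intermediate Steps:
V = 1701 (V = -7*(-214 - 29*(5 - 6)²) = -7*(-214 - 29*(-1)²) = -7*(-214 - 29*1) = -7*(-214 - 29) = -7*(-243) = 1701)
V - 1*500875 = 1701 - 1*500875 = 1701 - 500875 = -499174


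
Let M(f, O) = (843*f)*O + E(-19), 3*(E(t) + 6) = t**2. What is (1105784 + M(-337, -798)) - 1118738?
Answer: 680075335/3 ≈ 2.2669e+8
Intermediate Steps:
E(t) = -6 + t**2/3
M(f, O) = 343/3 + 843*O*f (M(f, O) = (843*f)*O + (-6 + (1/3)*(-19)**2) = 843*O*f + (-6 + (1/3)*361) = 843*O*f + (-6 + 361/3) = 843*O*f + 343/3 = 343/3 + 843*O*f)
(1105784 + M(-337, -798)) - 1118738 = (1105784 + (343/3 + 843*(-798)*(-337))) - 1118738 = (1105784 + (343/3 + 226704618)) - 1118738 = (1105784 + 680114197/3) - 1118738 = 683431549/3 - 1118738 = 680075335/3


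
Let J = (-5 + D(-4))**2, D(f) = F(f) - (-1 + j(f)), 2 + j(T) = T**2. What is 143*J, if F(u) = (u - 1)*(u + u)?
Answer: 69212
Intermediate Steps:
F(u) = 2*u*(-1 + u) (F(u) = (-1 + u)*(2*u) = 2*u*(-1 + u))
j(T) = -2 + T**2
D(f) = 3 - f**2 + 2*f*(-1 + f) (D(f) = 2*f*(-1 + f) - (-1 + (-2 + f**2)) = 2*f*(-1 + f) - (-3 + f**2) = 2*f*(-1 + f) + (3 - f**2) = 3 - f**2 + 2*f*(-1 + f))
J = 484 (J = (-5 + (3 + (-4)**2 - 2*(-4)))**2 = (-5 + (3 + 16 + 8))**2 = (-5 + 27)**2 = 22**2 = 484)
143*J = 143*484 = 69212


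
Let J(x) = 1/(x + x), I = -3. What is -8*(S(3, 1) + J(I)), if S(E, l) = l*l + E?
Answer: -92/3 ≈ -30.667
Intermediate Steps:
J(x) = 1/(2*x)
S(E, l) = E + l**2 (S(E, l) = l**2 + E = E + l**2)
-8*(S(3, 1) + J(I)) = -8*((3 + 1**2) + (1/2)/(-3)) = -8*((3 + 1) + (1/2)*(-1/3)) = -8*(4 - 1/6) = -8*23/6 = -92/3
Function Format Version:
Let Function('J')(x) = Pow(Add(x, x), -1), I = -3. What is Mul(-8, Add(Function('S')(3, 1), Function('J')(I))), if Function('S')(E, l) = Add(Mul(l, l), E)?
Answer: Rational(-92, 3) ≈ -30.667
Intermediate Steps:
Function('J')(x) = Mul(Rational(1, 2), Pow(x, -1)) (Function('J')(x) = Pow(Mul(2, x), -1) = Mul(Rational(1, 2), Pow(x, -1)))
Function('S')(E, l) = Add(E, Pow(l, 2)) (Function('S')(E, l) = Add(Pow(l, 2), E) = Add(E, Pow(l, 2)))
Mul(-8, Add(Function('S')(3, 1), Function('J')(I))) = Mul(-8, Add(Add(3, Pow(1, 2)), Mul(Rational(1, 2), Pow(-3, -1)))) = Mul(-8, Add(Add(3, 1), Mul(Rational(1, 2), Rational(-1, 3)))) = Mul(-8, Add(4, Rational(-1, 6))) = Mul(-8, Rational(23, 6)) = Rational(-92, 3)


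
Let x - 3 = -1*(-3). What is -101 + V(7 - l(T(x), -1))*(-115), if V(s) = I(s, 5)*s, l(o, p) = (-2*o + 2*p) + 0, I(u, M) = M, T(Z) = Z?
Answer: -12176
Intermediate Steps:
x = 6 (x = 3 - 1*(-3) = 3 + 3 = 6)
l(o, p) = -2*o + 2*p
V(s) = 5*s
-101 + V(7 - l(T(x), -1))*(-115) = -101 + (5*(7 - (-2*6 + 2*(-1))))*(-115) = -101 + (5*(7 - (-12 - 2)))*(-115) = -101 + (5*(7 - 1*(-14)))*(-115) = -101 + (5*(7 + 14))*(-115) = -101 + (5*21)*(-115) = -101 + 105*(-115) = -101 - 12075 = -12176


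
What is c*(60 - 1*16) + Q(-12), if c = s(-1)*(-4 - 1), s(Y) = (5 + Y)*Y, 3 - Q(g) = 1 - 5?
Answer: 887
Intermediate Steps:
Q(g) = 7 (Q(g) = 3 - (1 - 5) = 3 - 1*(-4) = 3 + 4 = 7)
s(Y) = Y*(5 + Y)
c = 20 (c = (-(5 - 1))*(-4 - 1) = -1*4*(-5) = -4*(-5) = 20)
c*(60 - 1*16) + Q(-12) = 20*(60 - 1*16) + 7 = 20*(60 - 16) + 7 = 20*44 + 7 = 880 + 7 = 887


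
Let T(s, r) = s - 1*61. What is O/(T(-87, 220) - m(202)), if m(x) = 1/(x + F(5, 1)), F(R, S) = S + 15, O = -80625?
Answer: 1171750/2151 ≈ 544.75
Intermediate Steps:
F(R, S) = 15 + S
T(s, r) = -61 + s (T(s, r) = s - 61 = -61 + s)
m(x) = 1/(16 + x) (m(x) = 1/(x + (15 + 1)) = 1/(x + 16) = 1/(16 + x))
O/(T(-87, 220) - m(202)) = -80625/((-61 - 87) - 1/(16 + 202)) = -80625/(-148 - 1/218) = -80625/(-32265/218) = -80625*(-218/32265) = 1171750/2151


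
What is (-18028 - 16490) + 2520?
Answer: -31998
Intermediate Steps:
(-18028 - 16490) + 2520 = -34518 + 2520 = -31998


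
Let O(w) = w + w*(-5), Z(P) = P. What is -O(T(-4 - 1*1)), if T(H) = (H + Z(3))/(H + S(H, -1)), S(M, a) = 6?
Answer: -8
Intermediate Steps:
T(H) = (3 + H)/(6 + H) (T(H) = (H + 3)/(H + 6) = (3 + H)/(6 + H))
O(w) = -4*w (O(w) = w - 5*w = -4*w)
-O(T(-4 - 1*1)) = -(-4)*(3 + (-4 - 1*1))/(6 + (-4 - 1*1)) = -(-4)*(3 + (-4 - 1))/(6 + (-4 - 1)) = -(-4)*(3 - 5)/(6 - 5) = -(-4)*-2/1 = -(-4)*1*(-2) = -(-4)*(-2) = -1*8 = -8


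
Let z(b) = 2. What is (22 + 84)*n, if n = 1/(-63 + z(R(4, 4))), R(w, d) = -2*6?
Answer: -106/61 ≈ -1.7377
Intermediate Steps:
R(w, d) = -12
n = -1/61 (n = 1/(-63 + 2) = 1/(-61) = -1/61 ≈ -0.016393)
(22 + 84)*n = (22 + 84)*(-1/61) = 106*(-1/61) = -106/61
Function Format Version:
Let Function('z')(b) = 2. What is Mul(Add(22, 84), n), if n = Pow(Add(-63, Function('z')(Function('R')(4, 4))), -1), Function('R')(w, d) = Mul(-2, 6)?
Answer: Rational(-106, 61) ≈ -1.7377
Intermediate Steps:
Function('R')(w, d) = -12
n = Rational(-1, 61) (n = Pow(Add(-63, 2), -1) = Pow(-61, -1) = Rational(-1, 61) ≈ -0.016393)
Mul(Add(22, 84), n) = Mul(Add(22, 84), Rational(-1, 61)) = Mul(106, Rational(-1, 61)) = Rational(-106, 61)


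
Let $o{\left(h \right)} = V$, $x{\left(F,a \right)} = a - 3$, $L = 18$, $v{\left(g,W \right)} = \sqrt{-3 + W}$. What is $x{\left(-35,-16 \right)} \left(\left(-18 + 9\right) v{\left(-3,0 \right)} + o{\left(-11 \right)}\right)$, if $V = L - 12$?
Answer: $-114 + 171 i \sqrt{3} \approx -114.0 + 296.18 i$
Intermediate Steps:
$V = 6$ ($V = 18 - 12 = 6$)
$x{\left(F,a \right)} = -3 + a$
$o{\left(h \right)} = 6$
$x{\left(-35,-16 \right)} \left(\left(-18 + 9\right) v{\left(-3,0 \right)} + o{\left(-11 \right)}\right) = \left(-3 - 16\right) \left(\left(-18 + 9\right) \sqrt{-3 + 0} + 6\right) = - 19 \left(- 9 \sqrt{-3} + 6\right) = - 19 \left(- 9 i \sqrt{3} + 6\right) = - 19 \left(6 - 9 i \sqrt{3}\right) = -114 + 171 i \sqrt{3}$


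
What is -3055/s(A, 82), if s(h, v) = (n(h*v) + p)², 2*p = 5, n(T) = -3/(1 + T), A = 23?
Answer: -4834733020/9878449 ≈ -489.42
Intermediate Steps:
p = 5/2 (p = (½)*5 = 5/2 ≈ 2.5000)
s(h, v) = (5/2 - 3/(1 + h*v))² (s(h, v) = (-3/(1 + h*v) + 5/2)² = (5/2 - 3/(1 + h*v))²)
-3055/s(A, 82) = -3055*4*(1 + 23*82)²/(-1 + 5*23*82)² = -3055*4*(1 + 1886)²/(-1 + 9430)² = -3055/((¼)*9429²/1887²) = -3055/((¼)*(1/3560769)*88906041) = -3055/9878449/1582564 = -3055*1582564/9878449 = -4834733020/9878449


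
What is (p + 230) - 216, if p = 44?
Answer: 58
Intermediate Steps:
(p + 230) - 216 = (44 + 230) - 216 = 274 - 216 = 58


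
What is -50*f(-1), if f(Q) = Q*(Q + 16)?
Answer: 750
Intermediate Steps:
f(Q) = Q*(16 + Q)
-50*f(-1) = -(-50)*(16 - 1) = -(-50)*15 = -50*(-15) = 750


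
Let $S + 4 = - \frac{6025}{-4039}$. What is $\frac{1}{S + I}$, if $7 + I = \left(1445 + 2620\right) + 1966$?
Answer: $\frac{4039}{24320805} \approx 0.00016607$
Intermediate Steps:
$I = 6024$ ($I = -7 + \left(\left(1445 + 2620\right) + 1966\right) = -7 + \left(4065 + 1966\right) = -7 + 6031 = 6024$)
$S = - \frac{10131}{4039}$ ($S = -4 - \frac{6025}{-4039} = -4 - - \frac{6025}{4039} = -4 + \frac{6025}{4039} = - \frac{10131}{4039} \approx -2.5083$)
$\frac{1}{S + I} = \frac{1}{- \frac{10131}{4039} + 6024} = \frac{1}{\frac{24320805}{4039}} = \frac{4039}{24320805}$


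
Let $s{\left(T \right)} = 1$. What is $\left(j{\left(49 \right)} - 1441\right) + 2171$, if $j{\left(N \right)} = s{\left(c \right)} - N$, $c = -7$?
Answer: $682$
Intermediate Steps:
$j{\left(N \right)} = 1 - N$
$\left(j{\left(49 \right)} - 1441\right) + 2171 = \left(\left(1 - 49\right) - 1441\right) + 2171 = \left(-48 - 1441\right) + 2171 = -1489 + 2171 = 682$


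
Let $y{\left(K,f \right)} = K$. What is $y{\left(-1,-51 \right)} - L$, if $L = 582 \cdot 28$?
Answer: $-16297$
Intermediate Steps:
$L = 16296$
$y{\left(-1,-51 \right)} - L = -1 - 16296 = -16297$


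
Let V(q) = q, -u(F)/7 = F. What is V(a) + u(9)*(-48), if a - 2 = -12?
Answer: 3014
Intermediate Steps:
a = -10 (a = 2 - 12 = -10)
u(F) = -7*F
V(a) + u(9)*(-48) = -10 - 7*9*(-48) = -10 - 63*(-48) = -10 + 3024 = 3014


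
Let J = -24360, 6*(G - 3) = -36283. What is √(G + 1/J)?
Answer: I*√896666637090/12180 ≈ 77.744*I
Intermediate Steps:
G = -36265/6 (G = 3 + (⅙)*(-36283) = 3 - 36283/6 = -36265/6 ≈ -6044.2)
√(G + 1/J) = √(-36265/6 + 1/(-24360)) = √(-36265/6 - 1/24360) = √(-147235901/24360) = I*√896666637090/12180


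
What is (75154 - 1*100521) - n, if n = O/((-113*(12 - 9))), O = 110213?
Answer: -8489200/339 ≈ -25042.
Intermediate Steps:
n = -110213/339 (n = 110213/((-113*(12 - 9))) = 110213/((-113*3)) = 110213/(-339) = 110213*(-1/339) = -110213/339 ≈ -325.11)
(75154 - 1*100521) - n = (75154 - 1*100521) - 1*(-110213/339) = (75154 - 100521) + 110213/339 = -25367 + 110213/339 = -8489200/339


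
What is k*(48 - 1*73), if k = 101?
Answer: -2525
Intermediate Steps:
k*(48 - 1*73) = 101*(48 - 1*73) = 101*(48 - 73) = 101*(-25) = -2525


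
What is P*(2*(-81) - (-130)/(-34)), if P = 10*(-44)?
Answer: 1240360/17 ≈ 72962.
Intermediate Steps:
P = -440
P*(2*(-81) - (-130)/(-34)) = -440*(2*(-81) - (-130)/(-34)) = -440*(-162 - (-130)*(-1)/34) = -440*(-162 - 1*65/17) = -440*(-162 - 65/17) = -440*(-2819/17) = 1240360/17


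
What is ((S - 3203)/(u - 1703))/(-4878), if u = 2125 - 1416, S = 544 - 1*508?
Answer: -3167/4848732 ≈ -0.00065316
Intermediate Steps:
S = 36 (S = 544 - 508 = 36)
u = 709
((S - 3203)/(u - 1703))/(-4878) = ((36 - 3203)/(709 - 1703))/(-4878) = -3167/(-994)*(-1/4878) = -3167*(-1/994)*(-1/4878) = (3167/994)*(-1/4878) = -3167/4848732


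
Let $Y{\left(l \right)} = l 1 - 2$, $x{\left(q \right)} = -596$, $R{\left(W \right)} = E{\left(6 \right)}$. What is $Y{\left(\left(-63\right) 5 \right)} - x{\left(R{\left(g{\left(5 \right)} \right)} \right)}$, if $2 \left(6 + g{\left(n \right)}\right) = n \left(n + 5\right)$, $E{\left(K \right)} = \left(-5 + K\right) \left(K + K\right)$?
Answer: $279$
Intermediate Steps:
$E{\left(K \right)} = 2 K \left(-5 + K\right)$ ($E{\left(K \right)} = \left(-5 + K\right) 2 K = 2 K \left(-5 + K\right)$)
$g{\left(n \right)} = -6 + \frac{n \left(5 + n\right)}{2}$ ($g{\left(n \right)} = -6 + \frac{n \left(n + 5\right)}{2} = -6 + \frac{n \left(5 + n\right)}{2}$)
$R{\left(W \right)} = 12$ ($R{\left(W \right)} = 2 \cdot 6 \left(-5 + 6\right) = 2 \cdot 6 \cdot 1 = 12$)
$Y{\left(l \right)} = -2 + l$ ($Y{\left(l \right)} = l - 2 = -2 + l$)
$Y{\left(\left(-63\right) 5 \right)} - x{\left(R{\left(g{\left(5 \right)} \right)} \right)} = \left(-2 - 315\right) - -596 = \left(-2 - 315\right) + 596 = -317 + 596 = 279$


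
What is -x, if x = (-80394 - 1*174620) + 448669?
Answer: -193655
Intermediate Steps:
x = 193655 (x = (-80394 - 174620) + 448669 = -255014 + 448669 = 193655)
-x = -1*193655 = -193655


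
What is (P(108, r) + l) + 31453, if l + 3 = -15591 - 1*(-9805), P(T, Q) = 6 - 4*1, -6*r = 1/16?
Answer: 25666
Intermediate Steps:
r = -1/96 (r = -1/6/16 = -1/6*1/16 = -1/96 ≈ -0.010417)
P(T, Q) = 2 (P(T, Q) = 6 - 4 = 2)
l = -5789 (l = -3 + (-15591 - 1*(-9805)) = -3 + (-15591 + 9805) = -3 - 5786 = -5789)
(P(108, r) + l) + 31453 = (2 - 5789) + 31453 = -5787 + 31453 = 25666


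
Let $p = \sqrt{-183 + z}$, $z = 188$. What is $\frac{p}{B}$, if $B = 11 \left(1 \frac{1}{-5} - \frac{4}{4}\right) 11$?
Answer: $- \frac{5 \sqrt{5}}{726} \approx -0.0154$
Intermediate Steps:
$B = - \frac{726}{5}$ ($B = 11 \left(1 \left(- \frac{1}{5}\right) - 1\right) 11 = 11 \left(- \frac{1}{5} - 1\right) 11 = 11 \left(- \frac{6}{5}\right) 11 = \left(- \frac{66}{5}\right) 11 = - \frac{726}{5} \approx -145.2$)
$p = \sqrt{5}$ ($p = \sqrt{-183 + 188} = \sqrt{5} \approx 2.2361$)
$\frac{p}{B} = \frac{\sqrt{5}}{- \frac{726}{5}} = \sqrt{5} \left(- \frac{5}{726}\right) = - \frac{5 \sqrt{5}}{726}$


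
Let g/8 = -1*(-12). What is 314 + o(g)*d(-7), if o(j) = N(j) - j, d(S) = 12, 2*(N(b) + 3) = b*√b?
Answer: -874 + 2304*√6 ≈ 4769.6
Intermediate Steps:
N(b) = -3 + b^(3/2)/2 (N(b) = -3 + (b*√b)/2 = -3 + b^(3/2)/2)
g = 96 (g = 8*(-1*(-12)) = 8*12 = 96)
o(j) = -3 + j^(3/2)/2 - j (o(j) = (-3 + j^(3/2)/2) - j = -3 + j^(3/2)/2 - j)
314 + o(g)*d(-7) = 314 + (-3 + 96^(3/2)/2 - 1*96)*12 = 314 + (-3 + (384*√6)/2 - 96)*12 = 314 + (-3 + 192*√6 - 96)*12 = 314 + (-99 + 192*√6)*12 = 314 + (-1188 + 2304*√6) = -874 + 2304*√6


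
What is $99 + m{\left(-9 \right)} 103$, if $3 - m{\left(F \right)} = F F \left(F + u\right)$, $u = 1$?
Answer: $67152$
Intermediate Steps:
$m{\left(F \right)} = 3 - F^{2} \left(1 + F\right)$ ($m{\left(F \right)} = 3 - F F \left(F + 1\right) = 3 - F F \left(1 + F\right) = 3 - F^{2} \left(1 + F\right)$)
$99 + m{\left(-9 \right)} 103 = 99 + \left(3 - \left(-9\right)^{2} - \left(-9\right)^{3}\right) 103 = 99 + \left(3 - 81 - -729\right) 103 = 99 + \left(3 - 81 + 729\right) 103 = 99 + 651 \cdot 103 = 99 + 67053 = 67152$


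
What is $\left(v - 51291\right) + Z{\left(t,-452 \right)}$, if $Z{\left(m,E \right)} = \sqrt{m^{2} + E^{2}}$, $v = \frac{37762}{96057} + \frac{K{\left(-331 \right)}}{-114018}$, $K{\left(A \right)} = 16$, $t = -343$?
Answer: $- \frac{93624395396627}{1825371171} + \sqrt{321953} \approx -50723.0$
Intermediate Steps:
$v = \frac{717335134}{1825371171}$ ($v = \frac{37762}{96057} + \frac{16}{-114018} = 37762 \cdot \frac{1}{96057} + 16 \left(- \frac{1}{114018}\right) = \frac{37762}{96057} - \frac{8}{57009} = \frac{717335134}{1825371171} \approx 0.39298$)
$Z{\left(m,E \right)} = \sqrt{E^{2} + m^{2}}$
$\left(v - 51291\right) + Z{\left(t,-452 \right)} = \left(\frac{717335134}{1825371171} - 51291\right) + \sqrt{\left(-452\right)^{2} + \left(-343\right)^{2}} = - \frac{93624395396627}{1825371171} + \sqrt{204304 + 117649} = - \frac{93624395396627}{1825371171} + \sqrt{321953}$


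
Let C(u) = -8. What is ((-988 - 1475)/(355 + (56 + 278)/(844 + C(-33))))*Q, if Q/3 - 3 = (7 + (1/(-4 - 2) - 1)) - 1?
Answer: -8064683/49519 ≈ -162.86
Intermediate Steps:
Q = 47/2 (Q = 9 + 3*((7 + (1/(-4 - 2) - 1)) - 1) = 9 + 3*((7 + (1/(-6) - 1)) - 1) = 9 + 3*((7 + (-⅙ - 1)) - 1) = 9 + 3*((7 - 7/6) - 1) = 9 + 3*(35/6 - 1) = 9 + 3*(29/6) = 9 + 29/2 = 47/2 ≈ 23.500)
((-988 - 1475)/(355 + (56 + 278)/(844 + C(-33))))*Q = ((-988 - 1475)/(355 + (56 + 278)/(844 - 8)))*(47/2) = -2463/(355 + 334/836)*(47/2) = -2463/(355 + 334*(1/836))*(47/2) = -2463/(355 + 167/418)*(47/2) = -2463/148557/418*(47/2) = -2463*418/148557*(47/2) = -343178/49519*47/2 = -8064683/49519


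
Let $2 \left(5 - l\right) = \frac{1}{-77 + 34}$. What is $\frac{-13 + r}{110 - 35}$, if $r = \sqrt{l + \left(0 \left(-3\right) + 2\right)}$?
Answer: $- \frac{13}{75} + \frac{\sqrt{5762}}{2150} \approx -0.13803$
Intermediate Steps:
$l = \frac{431}{86}$ ($l = 5 - \frac{1}{2 \left(-77 + 34\right)} = 5 - \frac{1}{2 \left(-43\right)} = 5 - - \frac{1}{86} = 5 + \frac{1}{86} = \frac{431}{86} \approx 5.0116$)
$r = \frac{3 \sqrt{5762}}{86}$ ($r = \sqrt{\frac{431}{86} + \left(0 \left(-3\right) + 2\right)} = \sqrt{\frac{431}{86} + \left(0 + 2\right)} = \sqrt{\frac{431}{86} + 2} = \sqrt{\frac{603}{86}} = \frac{3 \sqrt{5762}}{86} \approx 2.6479$)
$\frac{-13 + r}{110 - 35} = \frac{-13 + \frac{3 \sqrt{5762}}{86}}{110 - 35} = \frac{-13 + \frac{3 \sqrt{5762}}{86}}{75} = \left(-13 + \frac{3 \sqrt{5762}}{86}\right) \frac{1}{75} = - \frac{13}{75} + \frac{\sqrt{5762}}{2150}$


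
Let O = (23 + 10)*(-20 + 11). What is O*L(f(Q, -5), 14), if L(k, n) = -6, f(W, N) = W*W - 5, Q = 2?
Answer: 1782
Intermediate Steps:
O = -297 (O = 33*(-9) = -297)
f(W, N) = -5 + W² (f(W, N) = W² - 5 = -5 + W²)
O*L(f(Q, -5), 14) = -297*(-6) = 1782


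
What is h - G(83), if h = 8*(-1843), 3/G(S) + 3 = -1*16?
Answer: -280133/19 ≈ -14744.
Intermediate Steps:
G(S) = -3/19 (G(S) = 3/(-3 - 1*16) = 3/(-3 - 16) = 3/(-19) = 3*(-1/19) = -3/19)
h = -14744
h - G(83) = -14744 - 1*(-3/19) = -14744 + 3/19 = -280133/19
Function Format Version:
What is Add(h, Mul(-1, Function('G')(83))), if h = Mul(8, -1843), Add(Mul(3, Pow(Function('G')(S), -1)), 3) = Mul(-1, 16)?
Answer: Rational(-280133, 19) ≈ -14744.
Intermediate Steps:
Function('G')(S) = Rational(-3, 19) (Function('G')(S) = Mul(3, Pow(Add(-3, Mul(-1, 16)), -1)) = Mul(3, Pow(Add(-3, -16), -1)) = Mul(3, Pow(-19, -1)) = Mul(3, Rational(-1, 19)) = Rational(-3, 19))
h = -14744
Add(h, Mul(-1, Function('G')(83))) = Add(-14744, Mul(-1, Rational(-3, 19))) = Add(-14744, Rational(3, 19)) = Rational(-280133, 19)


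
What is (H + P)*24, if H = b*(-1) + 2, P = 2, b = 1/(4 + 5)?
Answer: 280/3 ≈ 93.333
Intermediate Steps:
b = ⅑ (b = 1/9 = ⅑ ≈ 0.11111)
H = 17/9 (H = (⅑)*(-1) + 2 = -⅑ + 2 = 17/9 ≈ 1.8889)
(H + P)*24 = (17/9 + 2)*24 = (35/9)*24 = 280/3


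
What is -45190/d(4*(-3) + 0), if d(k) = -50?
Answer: 4519/5 ≈ 903.80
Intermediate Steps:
-45190/d(4*(-3) + 0) = -45190/(-50) = -45190*(-1/50) = 4519/5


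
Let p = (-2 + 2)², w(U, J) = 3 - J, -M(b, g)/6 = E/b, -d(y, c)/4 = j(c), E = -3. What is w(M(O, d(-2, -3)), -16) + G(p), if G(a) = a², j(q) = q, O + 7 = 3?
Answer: 19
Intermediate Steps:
O = -4 (O = -7 + 3 = -4)
d(y, c) = -4*c
M(b, g) = 18/b (M(b, g) = -(-18)/b = 18/b)
p = 0 (p = 0² = 0)
w(M(O, d(-2, -3)), -16) + G(p) = (3 - 1*(-16)) + 0² = (3 + 16) + 0 = 19 + 0 = 19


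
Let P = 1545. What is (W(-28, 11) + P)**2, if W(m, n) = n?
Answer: 2421136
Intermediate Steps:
(W(-28, 11) + P)**2 = (11 + 1545)**2 = 1556**2 = 2421136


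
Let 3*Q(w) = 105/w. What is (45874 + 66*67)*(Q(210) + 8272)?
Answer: 1248170684/3 ≈ 4.1606e+8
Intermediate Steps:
Q(w) = 35/w (Q(w) = (105/w)/3 = 35/w)
(45874 + 66*67)*(Q(210) + 8272) = (45874 + 66*67)*(35/210 + 8272) = (45874 + 4422)*(35*(1/210) + 8272) = 50296*(1/6 + 8272) = 50296*(49633/6) = 1248170684/3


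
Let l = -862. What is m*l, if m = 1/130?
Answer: -431/65 ≈ -6.6308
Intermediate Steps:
m = 1/130 ≈ 0.0076923
m*l = (1/130)*(-862) = -431/65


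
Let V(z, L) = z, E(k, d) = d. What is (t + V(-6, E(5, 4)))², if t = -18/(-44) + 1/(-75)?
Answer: 85507009/2722500 ≈ 31.408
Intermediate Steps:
t = 653/1650 (t = -18*(-1/44) + 1*(-1/75) = 9/22 - 1/75 = 653/1650 ≈ 0.39576)
(t + V(-6, E(5, 4)))² = (653/1650 - 6)² = (-9247/1650)² = 85507009/2722500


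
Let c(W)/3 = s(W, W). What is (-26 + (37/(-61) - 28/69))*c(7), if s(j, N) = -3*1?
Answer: 341085/1403 ≈ 243.11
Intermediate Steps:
s(j, N) = -3
c(W) = -9 (c(W) = 3*(-3) = -9)
(-26 + (37/(-61) - 28/69))*c(7) = (-26 + (37/(-61) - 28/69))*(-9) = (-26 + (37*(-1/61) - 28*1/69))*(-9) = (-26 + (-37/61 - 28/69))*(-9) = (-26 - 4261/4209)*(-9) = -113695/4209*(-9) = 341085/1403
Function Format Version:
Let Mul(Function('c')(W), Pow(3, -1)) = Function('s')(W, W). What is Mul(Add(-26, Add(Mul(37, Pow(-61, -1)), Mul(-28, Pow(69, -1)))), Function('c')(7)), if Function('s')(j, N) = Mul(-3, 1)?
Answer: Rational(341085, 1403) ≈ 243.11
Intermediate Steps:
Function('s')(j, N) = -3
Function('c')(W) = -9 (Function('c')(W) = Mul(3, -3) = -9)
Mul(Add(-26, Add(Mul(37, Pow(-61, -1)), Mul(-28, Pow(69, -1)))), Function('c')(7)) = Mul(Add(-26, Add(Mul(37, Pow(-61, -1)), Mul(-28, Pow(69, -1)))), -9) = Mul(Add(-26, Add(Mul(37, Rational(-1, 61)), Mul(-28, Rational(1, 69)))), -9) = Mul(Add(-26, Add(Rational(-37, 61), Rational(-28, 69))), -9) = Mul(Add(-26, Rational(-4261, 4209)), -9) = Mul(Rational(-113695, 4209), -9) = Rational(341085, 1403)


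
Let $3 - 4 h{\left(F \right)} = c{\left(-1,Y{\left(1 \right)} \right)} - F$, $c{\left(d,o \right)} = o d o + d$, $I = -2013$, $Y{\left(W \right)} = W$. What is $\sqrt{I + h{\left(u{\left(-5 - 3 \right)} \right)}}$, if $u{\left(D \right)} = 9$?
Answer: $\frac{i \sqrt{8038}}{2} \approx 44.827 i$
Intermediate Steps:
$c{\left(d,o \right)} = d + d o^{2}$ ($c{\left(d,o \right)} = d o o + d = d o^{2} + d = d + d o^{2}$)
$h{\left(F \right)} = \frac{5}{4} + \frac{F}{4}$ ($h{\left(F \right)} = \frac{3}{4} - \frac{- (1 + 1^{2}) - F}{4} = \frac{3}{4} - \frac{- (1 + 1) - F}{4} = \frac{3}{4} - \frac{\left(-1\right) 2 - F}{4} = \frac{3}{4} - \frac{-2 - F}{4} = \frac{3}{4} + \left(\frac{1}{2} + \frac{F}{4}\right) = \frac{5}{4} + \frac{F}{4}$)
$\sqrt{I + h{\left(u{\left(-5 - 3 \right)} \right)}} = \sqrt{-2013 + \left(\frac{5}{4} + \frac{1}{4} \cdot 9\right)} = \sqrt{-2013 + \left(\frac{5}{4} + \frac{9}{4}\right)} = \sqrt{-2013 + \frac{7}{2}} = \sqrt{- \frac{4019}{2}} = \frac{i \sqrt{8038}}{2}$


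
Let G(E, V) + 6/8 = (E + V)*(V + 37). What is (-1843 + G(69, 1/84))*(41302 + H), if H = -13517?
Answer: 139296568805/7056 ≈ 1.9742e+7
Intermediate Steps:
G(E, V) = -¾ + (37 + V)*(E + V) (G(E, V) = -¾ + (E + V)*(V + 37) = -¾ + (E + V)*(37 + V) = -¾ + (37 + V)*(E + V))
(-1843 + G(69, 1/84))*(41302 + H) = (-1843 + (-¾ + (1/84)² + 37*69 + 37/84 + 69/84))*(41302 - 13517) = (-1843 + (-¾ + (1/84)² + 2553 + 37*(1/84) + 69*(1/84)))*27785 = (-1843 + (-¾ + 1/7056 + 2553 + 37/84 + 23/28))*27785 = (-1843 + 18017581/7056)*27785 = (5013373/7056)*27785 = 139296568805/7056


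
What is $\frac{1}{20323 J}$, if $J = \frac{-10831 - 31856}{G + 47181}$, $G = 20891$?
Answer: $- \frac{68072}{867527901} \approx -7.8467 \cdot 10^{-5}$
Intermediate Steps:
$J = - \frac{42687}{68072}$ ($J = \frac{-10831 - 31856}{20891 + 47181} = - \frac{42687}{68072} \approx -0.62709$)
$\frac{1}{20323 J} = \frac{1}{20323 \left(- \frac{42687}{68072}\right)} = \frac{1}{20323} \left(- \frac{68072}{42687}\right) = - \frac{68072}{867527901}$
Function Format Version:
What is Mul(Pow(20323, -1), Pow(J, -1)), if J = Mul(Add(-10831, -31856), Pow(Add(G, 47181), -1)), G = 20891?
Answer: Rational(-68072, 867527901) ≈ -7.8467e-5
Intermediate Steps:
J = Rational(-42687, 68072) (J = Mul(Add(-10831, -31856), Pow(Add(20891, 47181), -1)) = Mul(-42687, Pow(68072, -1)) = Mul(-42687, Rational(1, 68072)) = Rational(-42687, 68072) ≈ -0.62709)
Mul(Pow(20323, -1), Pow(J, -1)) = Mul(Pow(20323, -1), Pow(Rational(-42687, 68072), -1)) = Mul(Rational(1, 20323), Rational(-68072, 42687)) = Rational(-68072, 867527901)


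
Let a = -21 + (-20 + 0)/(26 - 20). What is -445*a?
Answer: 32485/3 ≈ 10828.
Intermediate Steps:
a = -73/3 (a = -21 - 20/6 = -21 - 20*⅙ = -21 - 10/3 = -73/3 ≈ -24.333)
-445*a = -445*(-73/3) = 32485/3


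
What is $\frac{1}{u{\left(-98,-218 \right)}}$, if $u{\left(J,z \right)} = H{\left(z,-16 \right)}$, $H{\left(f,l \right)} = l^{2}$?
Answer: $\frac{1}{256} \approx 0.0039063$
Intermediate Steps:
$u{\left(J,z \right)} = 256$ ($u{\left(J,z \right)} = \left(-16\right)^{2} = 256$)
$\frac{1}{u{\left(-98,-218 \right)}} = \frac{1}{256}$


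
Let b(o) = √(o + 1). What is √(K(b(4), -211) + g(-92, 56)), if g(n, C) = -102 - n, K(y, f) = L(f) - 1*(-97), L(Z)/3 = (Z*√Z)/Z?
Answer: √(87 + 3*I*√211) ≈ 9.5996 + 2.2698*I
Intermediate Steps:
b(o) = √(1 + o)
L(Z) = 3*√Z (L(Z) = 3*((Z*√Z)/Z) = 3*(Z^(3/2)/Z) = 3*√Z)
K(y, f) = 97 + 3*√f (K(y, f) = 3*√f - 1*(-97) = 3*√f + 97 = 97 + 3*√f)
√(K(b(4), -211) + g(-92, 56)) = √((97 + 3*√(-211)) + (-102 - 1*(-92))) = √((97 + 3*(I*√211)) + (-102 + 92)) = √((97 + 3*I*√211) - 10) = √(87 + 3*I*√211)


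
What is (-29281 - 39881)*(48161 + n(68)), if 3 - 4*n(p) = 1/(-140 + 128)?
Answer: -26647715155/8 ≈ -3.3310e+9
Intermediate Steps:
n(p) = 37/48 (n(p) = ¾ - 1/(4*(-140 + 128)) = ¾ - ¼/(-12) = ¾ - ¼*(-1/12) = ¾ + 1/48 = 37/48)
(-29281 - 39881)*(48161 + n(68)) = (-29281 - 39881)*(48161 + 37/48) = -69162*2311765/48 = -26647715155/8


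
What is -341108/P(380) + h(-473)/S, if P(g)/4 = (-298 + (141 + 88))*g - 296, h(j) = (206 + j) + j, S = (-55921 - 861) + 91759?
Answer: 2963111789/927450132 ≈ 3.1949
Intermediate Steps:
S = 34977 (S = -56782 + 91759 = 34977)
h(j) = 206 + 2*j
P(g) = -1184 - 276*g (P(g) = 4*((-298 + (141 + 88))*g - 296) = 4*((-298 + 229)*g - 296) = 4*(-69*g - 296) = 4*(-296 - 69*g) = -1184 - 276*g)
-341108/P(380) + h(-473)/S = -341108/(-1184 - 276*380) + (206 + 2*(-473))/34977 = -341108/(-1184 - 104880) + (206 - 946)*(1/34977) = -341108/(-106064) - 740*1/34977 = -341108*(-1/106064) - 740/34977 = 85277/26516 - 740/34977 = 2963111789/927450132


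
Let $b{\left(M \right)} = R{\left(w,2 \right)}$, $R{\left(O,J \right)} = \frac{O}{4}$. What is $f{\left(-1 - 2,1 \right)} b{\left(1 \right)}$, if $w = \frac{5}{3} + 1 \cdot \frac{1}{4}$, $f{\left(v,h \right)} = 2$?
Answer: $\frac{23}{24} \approx 0.95833$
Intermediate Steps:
$w = \frac{23}{12}$ ($w = 5 \cdot \frac{1}{3} + 1 \cdot \frac{1}{4} = \frac{5}{3} + \frac{1}{4} = \frac{23}{12} \approx 1.9167$)
$R{\left(O,J \right)} = \frac{O}{4}$ ($R{\left(O,J \right)} = O \frac{1}{4} = \frac{O}{4}$)
$b{\left(M \right)} = \frac{23}{48}$ ($b{\left(M \right)} = \frac{1}{4} \cdot \frac{23}{12} = \frac{23}{48}$)
$f{\left(-1 - 2,1 \right)} b{\left(1 \right)} = 2 \cdot \frac{23}{48} = \frac{23}{24}$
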